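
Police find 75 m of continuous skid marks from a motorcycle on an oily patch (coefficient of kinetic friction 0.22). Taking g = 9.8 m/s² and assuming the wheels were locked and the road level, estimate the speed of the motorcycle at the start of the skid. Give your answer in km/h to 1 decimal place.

Deceleration a = μg = 0.22 × 9.8 = 2.156 m/s².
v = √(2a·d) = √(2 × 2.156 × 75) = √323.400 = 17.9833 m/s.
= 17.9833 × 3.6 = 64.740 km/h.

Initial speed ≈ 64.7 km/h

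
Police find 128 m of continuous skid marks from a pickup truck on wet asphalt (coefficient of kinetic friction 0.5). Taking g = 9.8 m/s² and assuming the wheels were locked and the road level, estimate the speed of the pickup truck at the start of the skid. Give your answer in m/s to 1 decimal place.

Initial speed ≈ 35.4 m/s

Deceleration a = μg = 0.5 × 9.8 = 4.900 m/s².
v = √(2a·d) = √(2 × 4.900 × 128) = √1254.400 = 35.4175 m/s.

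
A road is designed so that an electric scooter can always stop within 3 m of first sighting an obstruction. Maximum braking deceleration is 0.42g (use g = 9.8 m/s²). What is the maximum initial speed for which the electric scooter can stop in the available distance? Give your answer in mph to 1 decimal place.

Maximum speed ≈ 11.1 mph

a = 0.42 × 9.8 = 4.116 m/s².
v²/(2a) = d ⇒ v = √(2 × 4.116 × 3) = √24.70 = 4.9699 m/s.
4.9699 m/s ÷ 0.44704 = 11.117 mph.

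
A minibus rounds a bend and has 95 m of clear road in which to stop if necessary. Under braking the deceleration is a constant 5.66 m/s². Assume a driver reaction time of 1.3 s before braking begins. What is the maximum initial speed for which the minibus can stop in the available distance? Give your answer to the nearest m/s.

Maximum speed ≈ 26 m/s

Stopping distance: v·t_r + v²/(2a) = 95 with t_r = 1.3 s and a = 5.660 m/s².
So v² + 14.716 v − 1075.40 = 0.
Positive root: v = −a·t_r + √((a·t_r)² + 2a·d) = −7.358 + √(54.140 + 1075.40) = 26.2506 m/s.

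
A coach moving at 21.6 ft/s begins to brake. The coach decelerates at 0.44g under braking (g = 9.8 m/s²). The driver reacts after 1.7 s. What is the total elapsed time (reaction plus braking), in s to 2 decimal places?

21.6 ft/s × 0.3048 = 6.5837 m/s.
a = 0.44 × 9.8 = 4.312 m/s².
Braking time = v/a = 6.5837 / 4.312 = 1.527 s.
Total = 1.7 + 1.527 = 3.227 s.

Total time ≈ 3.23 s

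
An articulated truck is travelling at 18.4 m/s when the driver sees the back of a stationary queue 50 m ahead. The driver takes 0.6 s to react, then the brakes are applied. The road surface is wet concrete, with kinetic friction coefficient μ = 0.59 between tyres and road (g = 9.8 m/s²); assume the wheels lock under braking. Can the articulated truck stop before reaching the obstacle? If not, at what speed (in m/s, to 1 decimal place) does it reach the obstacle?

Yes — it stops about 9.7 m short of the obstacle, so it never reaches it

a = μg = 0.59 × 9.8 = 5.782 m/s².
Reaction distance = 18.4000 × 0.6 = 11.040 m.
Braking distance = v²/(2a) = 338.560 / 11.564 = 29.277 m.
Total stopping distance = 11.040 + 29.277 = 40.317 m, vs 50 m available — it stops with 50 − 40.317 = 9.683 m to spare.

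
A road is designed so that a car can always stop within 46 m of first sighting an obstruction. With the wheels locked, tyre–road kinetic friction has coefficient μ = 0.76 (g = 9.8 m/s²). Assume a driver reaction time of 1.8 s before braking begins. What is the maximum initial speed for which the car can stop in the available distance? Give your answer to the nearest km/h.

Maximum speed ≈ 58 km/h

a = μg = 0.76 × 9.8 = 7.448 m/s².
Stopping distance: v·t_r + v²/(2a) = 46 with t_r = 1.8 s and a = 7.448 m/s².
So v² + 26.813 v − 685.22 = 0.
Positive root: v = −a·t_r + √((a·t_r)² + 2a·d) = −13.406 + √(179.721 + 685.22) = 16.0039 m/s.
16.0039 m/s × 3.6 = 57.614 km/h.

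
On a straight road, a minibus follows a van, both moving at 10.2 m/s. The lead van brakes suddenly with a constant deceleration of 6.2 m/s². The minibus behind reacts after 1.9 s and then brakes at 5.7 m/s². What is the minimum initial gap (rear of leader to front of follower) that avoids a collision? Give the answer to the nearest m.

Leader travels v²/(2a_L) = 104.040 / 12.400 = 8.390 m before stopping.
Follower covers v·t_r = 10.2000 × 1.9 = 19.380 m while reacting, then v²/(2a_F) = 104.040 / 11.400 = 9.126 m while braking, for a total of 19.380 + 9.126 = 28.506 m.
Since a_F ≤ a_L and the follower starts braking later, the follower is never slower than the leader, so the closest approach is when both have stopped.
Minimum gap = 28.506 − 8.390 = 20.116 m.

Minimum gap ≈ 20 m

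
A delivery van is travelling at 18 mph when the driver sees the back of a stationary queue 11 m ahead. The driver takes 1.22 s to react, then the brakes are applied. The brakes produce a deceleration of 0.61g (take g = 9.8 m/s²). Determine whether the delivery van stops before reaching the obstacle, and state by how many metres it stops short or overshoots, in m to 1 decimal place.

18 mph × 0.44704 = 8.0467 m/s.
a = 0.61 × 9.8 = 5.978 m/s².
Reaction distance = 8.0467 × 1.22 = 9.817 m.
Braking distance = v²/(2a) = 64.749 / 11.956 = 5.416 m.
Total stopping distance = 9.817 + 5.416 = 15.233 m, vs 11 m available — it cannot stop in time and overshoots by 15.233 − 11 = 4.233 m.

No — it overshoots by 4.2 m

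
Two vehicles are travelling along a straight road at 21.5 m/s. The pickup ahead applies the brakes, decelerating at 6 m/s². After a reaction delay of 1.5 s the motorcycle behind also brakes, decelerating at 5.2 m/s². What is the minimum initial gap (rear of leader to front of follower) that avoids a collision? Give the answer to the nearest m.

Leader travels v²/(2a_L) = 462.250 / 12.000 = 38.521 m before stopping.
Follower covers v·t_r = 21.5000 × 1.5 = 32.250 m while reacting, then v²/(2a_F) = 462.250 / 10.400 = 44.447 m while braking, for a total of 32.250 + 44.447 = 76.697 m.
Since a_F ≤ a_L and the follower starts braking later, the follower is never slower than the leader, so the closest approach is when both have stopped.
Minimum gap = 76.697 − 38.521 = 38.176 m.

Minimum gap ≈ 38 m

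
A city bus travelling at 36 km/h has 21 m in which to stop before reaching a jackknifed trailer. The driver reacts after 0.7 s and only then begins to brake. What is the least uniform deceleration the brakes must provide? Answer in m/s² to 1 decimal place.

36 km/h ÷ 3.6 = 10.0000 m/s.
Distance covered during reaction = 10.0000 × 0.7 = 7.000 m.
Distance available for braking: 21 − 7.000 = 14.000 m.
v² = 2a·d ⇒ a = v²/(2d) = 10.0000² / (2 × 14.000) = 100.000 / 28.000 = 3.5714 m/s².

Required deceleration ≈ 3.6 m/s²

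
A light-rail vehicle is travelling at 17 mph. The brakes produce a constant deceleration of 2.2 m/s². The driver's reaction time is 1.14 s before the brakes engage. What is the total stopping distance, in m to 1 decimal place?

Total stopping distance ≈ 21.8 m

17 mph × 0.44704 = 7.5997 m/s.
Reaction distance = v·t_r = 7.5997 × 1.14 = 8.664 m.
Braking distance = v²/(2a) = 7.5997² / (2 × 2.200) = 57.755 / 4.400 = 13.126 m.
Total = 8.664 + 13.126 = 21.790 m.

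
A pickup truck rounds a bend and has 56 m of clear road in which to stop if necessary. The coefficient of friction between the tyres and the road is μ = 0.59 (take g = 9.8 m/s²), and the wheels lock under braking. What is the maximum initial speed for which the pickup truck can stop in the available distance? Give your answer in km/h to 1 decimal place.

Maximum speed ≈ 91.6 km/h

a = μg = 0.59 × 9.8 = 5.782 m/s².
v²/(2a) = d ⇒ v = √(2 × 5.782 × 56) = √647.58 = 25.4476 m/s.
25.4476 m/s × 3.6 = 91.611 km/h.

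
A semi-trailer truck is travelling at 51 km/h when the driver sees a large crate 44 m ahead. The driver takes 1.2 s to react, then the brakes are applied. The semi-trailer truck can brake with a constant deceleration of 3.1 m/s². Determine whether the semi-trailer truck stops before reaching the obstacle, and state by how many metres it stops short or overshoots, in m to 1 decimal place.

No — it overshoots by 5.4 m

51 km/h ÷ 3.6 = 14.1667 m/s.
Reaction distance = 14.1667 × 1.2 = 17.000 m.
Braking distance = v²/(2a) = 200.695 / 6.200 = 32.370 m.
Total stopping distance = 17.000 + 32.370 = 49.370 m, vs 44 m available — it cannot stop in time and overshoots by 49.370 − 44 = 5.370 m.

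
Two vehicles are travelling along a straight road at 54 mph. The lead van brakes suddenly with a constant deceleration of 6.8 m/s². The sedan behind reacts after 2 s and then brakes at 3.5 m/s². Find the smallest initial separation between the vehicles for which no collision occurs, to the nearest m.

54 mph × 0.44704 = 24.1402 m/s.
Leader travels v²/(2a_L) = 582.749 / 13.600 = 42.849 m before stopping.
Follower covers v·t_r = 24.1402 × 2 = 48.280 m while reacting, then v²/(2a_F) = 582.749 / 7.000 = 83.250 m while braking, for a total of 48.280 + 83.250 = 131.530 m.
Since a_F ≤ a_L and the follower starts braking later, the follower is never slower than the leader, so the closest approach is when both have stopped.
Minimum gap = 131.530 − 42.849 = 88.681 m.

Minimum gap ≈ 89 m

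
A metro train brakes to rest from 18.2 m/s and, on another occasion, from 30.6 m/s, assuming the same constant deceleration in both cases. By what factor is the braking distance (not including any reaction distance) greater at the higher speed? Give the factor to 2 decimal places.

Braking distance d = v²/(2a), so with a fixed, d ∝ v².
Factor = (30.6/18.2)² = 1.6813² = 2.8268.

Factor ≈ 2.83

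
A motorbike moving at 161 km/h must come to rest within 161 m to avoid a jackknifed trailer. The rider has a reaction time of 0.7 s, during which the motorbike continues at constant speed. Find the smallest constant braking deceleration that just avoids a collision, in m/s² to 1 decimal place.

161 km/h ÷ 3.6 = 44.7222 m/s.
Distance covered during reaction = 44.7222 × 0.7 = 31.306 m.
Distance available for braking: 161 − 31.306 = 129.694 m.
v² = 2a·d ⇒ a = v²/(2d) = 44.7222² / (2 × 129.694) = 2000.075 / 259.388 = 7.7107 m/s².

Required deceleration ≈ 7.7 m/s²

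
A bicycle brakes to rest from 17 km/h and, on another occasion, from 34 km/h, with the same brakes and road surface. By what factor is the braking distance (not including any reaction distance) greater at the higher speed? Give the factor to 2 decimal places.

Factor ≈ 4.00

Braking distance d = v²/(2a), so with a fixed, d ∝ v².
Factor = (34/17)² = 2.0000² = 4.0000.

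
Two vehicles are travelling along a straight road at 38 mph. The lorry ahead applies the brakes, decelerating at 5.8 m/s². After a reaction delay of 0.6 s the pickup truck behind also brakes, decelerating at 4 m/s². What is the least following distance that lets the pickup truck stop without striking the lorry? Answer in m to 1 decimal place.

Minimum gap ≈ 21.4 m

38 mph × 0.44704 = 16.9875 m/s.
Leader travels v²/(2a_L) = 288.575 / 11.600 = 24.877 m before stopping.
Follower covers v·t_r = 16.9875 × 0.6 = 10.193 m while reacting, then v²/(2a_F) = 288.575 / 8.000 = 36.072 m while braking, for a total of 10.193 + 36.072 = 46.265 m.
Since a_F ≤ a_L and the follower starts braking later, the follower is never slower than the leader, so the closest approach is when both have stopped.
Minimum gap = 46.265 − 24.877 = 21.388 m.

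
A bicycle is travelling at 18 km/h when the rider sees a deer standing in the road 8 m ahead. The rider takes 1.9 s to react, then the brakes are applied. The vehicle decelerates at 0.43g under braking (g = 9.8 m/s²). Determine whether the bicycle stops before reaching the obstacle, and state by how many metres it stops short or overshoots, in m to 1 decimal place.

18 km/h ÷ 3.6 = 5.0000 m/s.
a = 0.43 × 9.8 = 4.214 m/s².
Reaction distance = 5.0000 × 1.9 = 9.500 m.
Braking distance = v²/(2a) = 25.000 / 8.428 = 2.966 m.
Total stopping distance = 9.500 + 2.966 = 12.466 m, vs 8 m available — it cannot stop in time and overshoots by 12.466 − 8 = 4.466 m.

No — it overshoots by 4.5 m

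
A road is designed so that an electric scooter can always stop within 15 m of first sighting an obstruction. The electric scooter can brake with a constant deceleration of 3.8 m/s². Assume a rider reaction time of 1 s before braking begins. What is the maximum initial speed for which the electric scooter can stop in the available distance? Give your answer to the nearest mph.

Maximum speed ≈ 17 mph

Stopping distance: v·t_r + v²/(2a) = 15 with t_r = 1 s and a = 3.800 m/s².
So v² + 7.600 v − 114.00 = 0.
Positive root: v = −a·t_r + √((a·t_r)² + 2a·d) = −3.800 + √(14.440 + 114.00) = 7.5331 m/s.
7.5331 m/s ÷ 0.44704 = 16.851 mph.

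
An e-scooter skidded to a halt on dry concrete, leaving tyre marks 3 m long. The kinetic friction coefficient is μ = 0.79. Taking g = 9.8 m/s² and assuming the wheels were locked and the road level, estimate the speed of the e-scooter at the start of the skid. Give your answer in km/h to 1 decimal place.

Initial speed ≈ 24.5 km/h

Deceleration a = μg = 0.79 × 9.8 = 7.742 m/s².
v = √(2a·d) = √(2 × 7.742 × 3) = √46.452 = 6.8156 m/s.
= 6.8156 × 3.6 = 24.536 km/h.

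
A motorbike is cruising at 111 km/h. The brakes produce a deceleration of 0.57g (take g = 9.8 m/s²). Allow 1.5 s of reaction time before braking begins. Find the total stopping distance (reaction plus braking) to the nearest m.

Total stopping distance ≈ 131 m

111 km/h ÷ 3.6 = 30.8333 m/s.
a = 0.57 × 9.8 = 5.586 m/s².
Reaction distance = v·t_r = 30.8333 × 1.5 = 46.250 m.
Braking distance = v²/(2a) = 30.8333² / (2 × 5.586) = 950.692 / 11.172 = 85.096 m.
Total = 46.250 + 85.096 = 131.346 m.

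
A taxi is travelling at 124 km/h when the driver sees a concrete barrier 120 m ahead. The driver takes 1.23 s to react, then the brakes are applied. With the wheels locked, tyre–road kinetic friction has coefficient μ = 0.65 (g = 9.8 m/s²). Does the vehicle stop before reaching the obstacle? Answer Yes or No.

No

124 km/h ÷ 3.6 = 34.4444 m/s.
a = μg = 0.65 × 9.8 = 6.370 m/s².
Reaction distance = 34.4444 × 1.23 = 42.367 m.
Braking distance = v²/(2a) = 1186.417 / 12.740 = 93.125 m.
Total stopping distance = 42.367 + 93.125 = 135.492 m, vs 120 m available — it cannot stop in time and overshoots by 135.492 − 120 = 15.492 m.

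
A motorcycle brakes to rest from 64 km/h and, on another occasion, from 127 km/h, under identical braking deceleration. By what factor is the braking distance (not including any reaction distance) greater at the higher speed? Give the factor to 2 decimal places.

Braking distance d = v²/(2a), so with a fixed, d ∝ v².
Factor = (127/64)² = 1.9844² = 3.9378.

Factor ≈ 3.94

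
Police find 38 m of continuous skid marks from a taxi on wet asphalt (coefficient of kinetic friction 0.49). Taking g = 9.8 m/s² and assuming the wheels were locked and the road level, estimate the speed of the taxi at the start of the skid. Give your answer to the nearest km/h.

Initial speed ≈ 69 km/h

Deceleration a = μg = 0.49 × 9.8 = 4.802 m/s².
v = √(2a·d) = √(2 × 4.802 × 38) = √364.952 = 19.1037 m/s.
= 19.1037 × 3.6 = 68.773 km/h.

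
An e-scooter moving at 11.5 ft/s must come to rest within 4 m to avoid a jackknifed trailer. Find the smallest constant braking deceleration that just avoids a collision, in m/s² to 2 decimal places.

11.5 ft/s × 0.3048 = 3.5052 m/s.
v² = 2a·d ⇒ a = v²/(2d) = 3.5052² / (2 × 4.000) = 12.286 / 8.000 = 1.5357 m/s².

Required deceleration ≈ 1.54 m/s²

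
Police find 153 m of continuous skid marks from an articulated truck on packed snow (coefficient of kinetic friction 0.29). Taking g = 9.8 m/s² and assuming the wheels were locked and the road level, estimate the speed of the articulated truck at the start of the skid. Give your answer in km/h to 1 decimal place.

Initial speed ≈ 106.2 km/h

Deceleration a = μg = 0.29 × 9.8 = 2.842 m/s².
v = √(2a·d) = √(2 × 2.842 × 153) = √869.652 = 29.4899 m/s.
= 29.4899 × 3.6 = 106.164 km/h.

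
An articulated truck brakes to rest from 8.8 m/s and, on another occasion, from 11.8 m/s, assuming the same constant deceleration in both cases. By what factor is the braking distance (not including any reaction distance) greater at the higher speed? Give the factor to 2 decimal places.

Factor ≈ 1.80

Braking distance d = v²/(2a), so with a fixed, d ∝ v².
Factor = (11.8/8.8)² = 1.3409² = 1.7980.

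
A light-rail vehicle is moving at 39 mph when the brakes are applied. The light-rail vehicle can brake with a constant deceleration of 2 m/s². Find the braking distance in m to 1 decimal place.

39 mph × 0.44704 = 17.4346 m/s.
Braking distance = v²/(2a) = 17.4346² / (2 × 2.000) = 303.965 / 4.000 = 75.991 m.

Braking distance ≈ 76.0 m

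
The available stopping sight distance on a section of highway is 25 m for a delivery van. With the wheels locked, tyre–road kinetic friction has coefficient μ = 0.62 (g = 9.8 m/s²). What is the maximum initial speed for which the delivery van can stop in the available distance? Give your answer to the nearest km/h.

a = μg = 0.62 × 9.8 = 6.076 m/s².
v²/(2a) = d ⇒ v = √(2 × 6.076 × 25) = √303.80 = 17.4299 m/s.
17.4299 m/s × 3.6 = 62.748 km/h.

Maximum speed ≈ 63 km/h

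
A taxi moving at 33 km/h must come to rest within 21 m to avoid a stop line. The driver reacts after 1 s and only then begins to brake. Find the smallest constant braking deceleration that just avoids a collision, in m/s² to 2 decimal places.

Required deceleration ≈ 3.55 m/s²

33 km/h ÷ 3.6 = 9.1667 m/s.
Distance covered during reaction = 9.1667 × 1 = 9.167 m.
Distance available for braking: 21 − 9.167 = 11.833 m.
v² = 2a·d ⇒ a = v²/(2d) = 9.1667² / (2 × 11.833) = 84.028 / 23.666 = 3.5506 m/s².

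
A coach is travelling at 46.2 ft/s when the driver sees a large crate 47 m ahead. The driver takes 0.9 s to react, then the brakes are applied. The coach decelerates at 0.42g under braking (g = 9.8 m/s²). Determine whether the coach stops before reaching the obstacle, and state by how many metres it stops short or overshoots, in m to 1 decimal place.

46.2 ft/s × 0.3048 = 14.0818 m/s.
a = 0.42 × 9.8 = 4.116 m/s².
Reaction distance = 14.0818 × 0.9 = 12.674 m.
Braking distance = v²/(2a) = 198.297 / 8.232 = 24.089 m.
Total stopping distance = 12.674 + 24.089 = 36.763 m, vs 47 m available — it stops with 47 − 36.763 = 10.237 m to spare.

Yes — it stops 10.2 m short of the obstacle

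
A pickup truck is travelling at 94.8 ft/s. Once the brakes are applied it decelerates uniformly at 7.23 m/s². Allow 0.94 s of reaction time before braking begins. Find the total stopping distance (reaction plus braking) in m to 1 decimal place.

Total stopping distance ≈ 84.9 m

94.8 ft/s × 0.3048 = 28.8950 m/s.
Reaction distance = v·t_r = 28.8950 × 0.94 = 27.161 m.
Braking distance = v²/(2a) = 28.8950² / (2 × 7.230) = 834.921 / 14.460 = 57.740 m.
Total = 27.161 + 57.740 = 84.901 m.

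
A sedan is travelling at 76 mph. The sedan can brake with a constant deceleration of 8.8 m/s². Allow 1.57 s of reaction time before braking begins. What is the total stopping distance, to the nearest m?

76 mph × 0.44704 = 33.9750 m/s.
Reaction distance = v·t_r = 33.9750 × 1.57 = 53.341 m.
Braking distance = v²/(2a) = 33.9750² / (2 × 8.800) = 1154.301 / 17.600 = 65.585 m.
Total = 53.341 + 65.585 = 118.926 m.

Total stopping distance ≈ 119 m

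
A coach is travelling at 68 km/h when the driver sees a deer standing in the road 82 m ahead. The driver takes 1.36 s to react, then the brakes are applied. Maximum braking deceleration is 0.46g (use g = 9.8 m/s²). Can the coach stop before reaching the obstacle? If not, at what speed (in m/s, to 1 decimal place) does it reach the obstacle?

Yes — it stops about 16.7 m short of the obstacle, so it never reaches it

68 km/h ÷ 3.6 = 18.8889 m/s.
a = 0.46 × 9.8 = 4.508 m/s².
Reaction distance = 18.8889 × 1.36 = 25.689 m.
Braking distance = v²/(2a) = 356.791 / 9.016 = 39.573 m.
Total stopping distance = 25.689 + 39.573 = 65.262 m, vs 82 m available — it stops with 82 − 65.262 = 16.738 m to spare.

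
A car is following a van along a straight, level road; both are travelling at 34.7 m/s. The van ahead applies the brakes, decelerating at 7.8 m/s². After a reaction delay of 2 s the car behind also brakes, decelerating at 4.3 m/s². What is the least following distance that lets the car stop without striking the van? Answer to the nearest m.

Leader travels v²/(2a_L) = 1204.090 / 15.600 = 77.185 m before stopping.
Follower covers v·t_r = 34.7000 × 2 = 69.400 m while reacting, then v²/(2a_F) = 1204.090 / 8.600 = 140.010 m while braking, for a total of 69.400 + 140.010 = 209.410 m.
Since a_F ≤ a_L and the follower starts braking later, the follower is never slower than the leader, so the closest approach is when both have stopped.
Minimum gap = 209.410 − 77.185 = 132.225 m.

Minimum gap ≈ 132 m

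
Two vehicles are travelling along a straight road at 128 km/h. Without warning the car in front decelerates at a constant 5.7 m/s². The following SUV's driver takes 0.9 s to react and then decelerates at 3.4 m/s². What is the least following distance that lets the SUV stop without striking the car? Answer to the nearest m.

128 km/h ÷ 3.6 = 35.5556 m/s.
Leader travels v²/(2a_L) = 1264.201 / 11.400 = 110.895 m before stopping.
Follower covers v·t_r = 35.5556 × 0.9 = 32.000 m while reacting, then v²/(2a_F) = 1264.201 / 6.800 = 185.912 m while braking, for a total of 32.000 + 185.912 = 217.912 m.
Since a_F ≤ a_L and the follower starts braking later, the follower is never slower than the leader, so the closest approach is when both have stopped.
Minimum gap = 217.912 − 110.895 = 107.017 m.

Minimum gap ≈ 107 m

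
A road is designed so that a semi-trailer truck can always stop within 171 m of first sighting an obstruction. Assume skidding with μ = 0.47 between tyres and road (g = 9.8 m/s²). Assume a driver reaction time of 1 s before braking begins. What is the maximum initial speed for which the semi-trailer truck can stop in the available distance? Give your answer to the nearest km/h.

a = μg = 0.47 × 9.8 = 4.606 m/s².
Stopping distance: v·t_r + v²/(2a) = 171 with t_r = 1 s and a = 4.606 m/s².
So v² + 9.212 v − 1575.25 = 0.
Positive root: v = −a·t_r + √((a·t_r)² + 2a·d) = −4.606 + √(21.215 + 1575.25) = 35.3498 m/s.
35.3498 m/s × 3.6 = 127.259 km/h.

Maximum speed ≈ 127 km/h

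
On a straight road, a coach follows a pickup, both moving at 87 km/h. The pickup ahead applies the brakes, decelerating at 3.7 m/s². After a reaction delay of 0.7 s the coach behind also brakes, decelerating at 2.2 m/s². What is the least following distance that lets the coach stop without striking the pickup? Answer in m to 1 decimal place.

Minimum gap ≈ 70.7 m

87 km/h ÷ 3.6 = 24.1667 m/s.
Leader travels v²/(2a_L) = 584.029 / 7.400 = 78.923 m before stopping.
Follower covers v·t_r = 24.1667 × 0.7 = 16.917 m while reacting, then v²/(2a_F) = 584.029 / 4.400 = 132.734 m while braking, for a total of 16.917 + 132.734 = 149.651 m.
Since a_F ≤ a_L and the follower starts braking later, the follower is never slower than the leader, so the closest approach is when both have stopped.
Minimum gap = 149.651 − 78.923 = 70.728 m.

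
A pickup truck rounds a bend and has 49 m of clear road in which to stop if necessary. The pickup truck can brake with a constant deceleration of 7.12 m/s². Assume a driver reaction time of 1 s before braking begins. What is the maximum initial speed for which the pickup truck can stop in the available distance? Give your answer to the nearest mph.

Maximum speed ≈ 45 mph

Stopping distance: v·t_r + v²/(2a) = 49 with t_r = 1 s and a = 7.120 m/s².
So v² + 14.240 v − 697.76 = 0.
Positive root: v = −a·t_r + √((a·t_r)² + 2a·d) = −7.120 + √(50.694 + 697.76) = 20.2379 m/s.
20.2379 m/s ÷ 0.44704 = 45.271 mph.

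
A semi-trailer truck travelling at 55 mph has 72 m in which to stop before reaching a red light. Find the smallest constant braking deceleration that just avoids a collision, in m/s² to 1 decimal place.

Required deceleration ≈ 4.2 m/s²

55 mph × 0.44704 = 24.5872 m/s.
v² = 2a·d ⇒ a = v²/(2d) = 24.5872² / (2 × 72.000) = 604.530 / 144.000 = 4.1981 m/s².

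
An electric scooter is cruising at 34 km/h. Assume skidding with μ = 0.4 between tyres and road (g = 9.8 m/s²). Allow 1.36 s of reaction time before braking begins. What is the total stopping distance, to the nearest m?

Total stopping distance ≈ 24 m

34 km/h ÷ 3.6 = 9.4444 m/s.
a = μg = 0.4 × 9.8 = 3.920 m/s².
Reaction distance = v·t_r = 9.4444 × 1.36 = 12.844 m.
Braking distance = v²/(2a) = 9.4444² / (2 × 3.920) = 89.197 / 7.840 = 11.377 m.
Total = 12.844 + 11.377 = 24.221 m.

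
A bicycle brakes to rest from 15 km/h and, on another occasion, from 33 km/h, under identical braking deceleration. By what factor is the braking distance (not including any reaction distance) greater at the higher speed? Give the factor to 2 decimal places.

Factor ≈ 4.84

Braking distance d = v²/(2a), so with a fixed, d ∝ v².
Factor = (33/15)² = 2.2000² = 4.8400.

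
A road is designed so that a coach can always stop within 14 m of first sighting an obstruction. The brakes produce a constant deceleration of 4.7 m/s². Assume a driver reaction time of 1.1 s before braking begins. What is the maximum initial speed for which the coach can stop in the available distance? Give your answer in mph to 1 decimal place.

Maximum speed ≈ 16.6 mph

Stopping distance: v·t_r + v²/(2a) = 14 with t_r = 1.1 s and a = 4.700 m/s².
So v² + 10.340 v − 131.60 = 0.
Positive root: v = −a·t_r + √((a·t_r)² + 2a·d) = −5.170 + √(26.729 + 131.60) = 7.4129 m/s.
7.4129 m/s ÷ 0.44704 = 16.582 mph.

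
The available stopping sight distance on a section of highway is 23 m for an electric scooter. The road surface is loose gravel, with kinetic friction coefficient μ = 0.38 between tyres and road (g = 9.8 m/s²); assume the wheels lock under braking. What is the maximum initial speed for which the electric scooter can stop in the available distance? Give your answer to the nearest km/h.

a = μg = 0.38 × 9.8 = 3.724 m/s².
v²/(2a) = d ⇒ v = √(2 × 3.724 × 23) = √171.30 = 13.0882 m/s.
13.0882 m/s × 3.6 = 47.118 km/h.

Maximum speed ≈ 47 km/h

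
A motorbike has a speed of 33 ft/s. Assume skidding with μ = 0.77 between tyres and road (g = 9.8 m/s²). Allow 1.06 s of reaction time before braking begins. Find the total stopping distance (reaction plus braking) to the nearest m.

Total stopping distance ≈ 17 m

33 ft/s × 0.3048 = 10.0584 m/s.
a = μg = 0.77 × 9.8 = 7.546 m/s².
Reaction distance = v·t_r = 10.0584 × 1.06 = 10.662 m.
Braking distance = v²/(2a) = 10.0584² / (2 × 7.546) = 101.171 / 15.092 = 6.704 m.
Total = 10.662 + 6.704 = 17.366 m.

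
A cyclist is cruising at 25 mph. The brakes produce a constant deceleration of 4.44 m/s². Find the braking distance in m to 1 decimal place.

25 mph × 0.44704 = 11.1760 m/s.
Braking distance = v²/(2a) = 11.1760² / (2 × 4.440) = 124.903 / 8.880 = 14.066 m.

Braking distance ≈ 14.1 m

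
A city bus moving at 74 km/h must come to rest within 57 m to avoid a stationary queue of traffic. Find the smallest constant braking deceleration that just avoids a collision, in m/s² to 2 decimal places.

Required deceleration ≈ 3.71 m/s²

74 km/h ÷ 3.6 = 20.5556 m/s.
v² = 2a·d ⇒ a = v²/(2d) = 20.5556² / (2 × 57.000) = 422.533 / 114.000 = 3.7064 m/s².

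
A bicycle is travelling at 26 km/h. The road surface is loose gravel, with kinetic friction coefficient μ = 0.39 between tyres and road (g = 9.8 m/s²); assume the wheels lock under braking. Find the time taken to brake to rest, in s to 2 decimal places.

26 km/h ÷ 3.6 = 7.2222 m/s.
a = μg = 0.39 × 9.8 = 3.822 m/s².
Braking time = v/a = 7.2222 / 3.822 = 1.890 s.

Braking time ≈ 1.89 s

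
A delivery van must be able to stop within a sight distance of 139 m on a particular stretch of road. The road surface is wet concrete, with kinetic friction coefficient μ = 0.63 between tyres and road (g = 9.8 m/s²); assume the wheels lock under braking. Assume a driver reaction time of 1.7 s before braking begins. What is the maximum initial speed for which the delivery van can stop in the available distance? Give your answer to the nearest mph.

Maximum speed ≈ 72 mph

a = μg = 0.63 × 9.8 = 6.174 m/s².
Stopping distance: v·t_r + v²/(2a) = 139 with t_r = 1.7 s and a = 6.174 m/s².
So v² + 20.992 v − 1716.37 = 0.
Positive root: v = −a·t_r + √((a·t_r)² + 2a·d) = −10.496 + √(110.166 + 1716.37) = 32.2420 m/s.
32.2420 m/s ÷ 0.44704 = 72.123 mph.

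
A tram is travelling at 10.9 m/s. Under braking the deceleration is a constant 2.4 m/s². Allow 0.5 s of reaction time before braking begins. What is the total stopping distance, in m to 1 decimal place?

Reaction distance = v·t_r = 10.9000 × 0.5 = 5.450 m.
Braking distance = v²/(2a) = 10.9000² / (2 × 2.400) = 118.810 / 4.800 = 24.752 m.
Total = 5.450 + 24.752 = 30.202 m.

Total stopping distance ≈ 30.2 m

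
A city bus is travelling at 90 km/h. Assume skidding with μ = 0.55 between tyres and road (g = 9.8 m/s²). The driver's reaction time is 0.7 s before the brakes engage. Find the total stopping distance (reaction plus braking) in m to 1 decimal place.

90 km/h ÷ 3.6 = 25.0000 m/s.
a = μg = 0.55 × 9.8 = 5.390 m/s².
Reaction distance = v·t_r = 25.0000 × 0.7 = 17.500 m.
Braking distance = v²/(2a) = 25.0000² / (2 × 5.390) = 625.000 / 10.780 = 57.978 m.
Total = 17.500 + 57.978 = 75.478 m.

Total stopping distance ≈ 75.5 m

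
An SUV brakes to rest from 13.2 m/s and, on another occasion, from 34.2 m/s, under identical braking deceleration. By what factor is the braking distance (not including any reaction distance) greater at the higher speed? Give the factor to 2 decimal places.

Braking distance d = v²/(2a), so with a fixed, d ∝ v².
Factor = (34.2/13.2)² = 2.5909² = 6.7128.

Factor ≈ 6.71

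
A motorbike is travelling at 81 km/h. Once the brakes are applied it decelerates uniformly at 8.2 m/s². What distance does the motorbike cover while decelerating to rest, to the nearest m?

Braking distance ≈ 31 m

81 km/h ÷ 3.6 = 22.5000 m/s.
Braking distance = v²/(2a) = 22.5000² / (2 × 8.200) = 506.250 / 16.400 = 30.869 m.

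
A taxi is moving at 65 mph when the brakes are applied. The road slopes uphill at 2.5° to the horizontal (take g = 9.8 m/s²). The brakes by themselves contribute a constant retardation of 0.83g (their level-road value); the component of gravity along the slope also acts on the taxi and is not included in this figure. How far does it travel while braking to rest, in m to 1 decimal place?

65 mph × 0.44704 = 29.0576 m/s.
a = 0.83 × 9.8 = 8.134 m/s².
Gravity along the uphill slope adds to the braking deceleration: a_eff = 8.134 + 9.8·sin 2.5° = 8.134 + 0.427 = 8.561 m/s².
Braking distance = v²/(2a) = 29.0576² / (2 × 8.561) = 844.344 / 17.122 = 49.313 m.

Braking distance ≈ 49.3 m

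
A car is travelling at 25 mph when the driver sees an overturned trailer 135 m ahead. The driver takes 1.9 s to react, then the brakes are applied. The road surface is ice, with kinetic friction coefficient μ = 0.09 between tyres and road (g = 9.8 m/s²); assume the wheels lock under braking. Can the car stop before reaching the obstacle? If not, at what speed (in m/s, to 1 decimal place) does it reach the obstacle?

Yes — it stops about 43.0 m short of the obstacle, so it never reaches it

25 mph × 0.44704 = 11.1760 m/s.
a = μg = 0.09 × 9.8 = 0.882 m/s².
Reaction distance = 11.1760 × 1.9 = 21.234 m.
Braking distance = v²/(2a) = 124.903 / 1.764 = 70.807 m.
Total stopping distance = 21.234 + 70.807 = 92.041 m, vs 135 m available — it stops with 135 − 92.041 = 42.959 m to spare.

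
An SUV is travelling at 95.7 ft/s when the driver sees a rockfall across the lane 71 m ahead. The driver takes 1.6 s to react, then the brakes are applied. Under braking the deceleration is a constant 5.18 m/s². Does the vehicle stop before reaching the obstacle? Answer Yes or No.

95.7 ft/s × 0.3048 = 29.1694 m/s.
Reaction distance = 29.1694 × 1.6 = 46.671 m.
Braking distance = v²/(2a) = 850.854 / 10.360 = 82.129 m.
Total stopping distance = 46.671 + 82.129 = 128.800 m, vs 71 m available — it cannot stop in time and overshoots by 128.800 − 71 = 57.800 m.

No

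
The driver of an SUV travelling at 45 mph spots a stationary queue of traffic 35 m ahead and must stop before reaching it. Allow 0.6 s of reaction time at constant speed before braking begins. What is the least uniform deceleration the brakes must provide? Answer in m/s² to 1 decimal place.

Required deceleration ≈ 8.8 m/s²

45 mph × 0.44704 = 20.1168 m/s.
Distance covered during reaction = 20.1168 × 0.6 = 12.070 m.
Distance available for braking: 35 − 12.070 = 22.930 m.
v² = 2a·d ⇒ a = v²/(2d) = 20.1168² / (2 × 22.930) = 404.686 / 45.860 = 8.8244 m/s².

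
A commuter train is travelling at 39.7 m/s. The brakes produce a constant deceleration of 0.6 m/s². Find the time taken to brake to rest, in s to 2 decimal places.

Braking time = v/a = 39.7000 / 0.600 = 66.167 s.

Braking time ≈ 66.17 s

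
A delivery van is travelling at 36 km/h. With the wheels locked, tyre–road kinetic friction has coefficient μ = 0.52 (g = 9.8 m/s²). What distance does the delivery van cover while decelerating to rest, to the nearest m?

Braking distance ≈ 10 m

36 km/h ÷ 3.6 = 10.0000 m/s.
a = μg = 0.52 × 9.8 = 5.096 m/s².
Braking distance = v²/(2a) = 10.0000² / (2 × 5.096) = 100.000 / 10.192 = 9.812 m.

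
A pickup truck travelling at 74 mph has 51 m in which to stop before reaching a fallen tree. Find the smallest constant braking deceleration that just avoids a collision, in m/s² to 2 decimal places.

Required deceleration ≈ 10.73 m/s²

74 mph × 0.44704 = 33.0810 m/s.
v² = 2a·d ⇒ a = v²/(2d) = 33.0810² / (2 × 51.000) = 1094.353 / 102.000 = 10.7290 m/s².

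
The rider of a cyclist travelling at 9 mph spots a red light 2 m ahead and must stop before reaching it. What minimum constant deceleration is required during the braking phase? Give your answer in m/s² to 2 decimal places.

9 mph × 0.44704 = 4.0234 m/s.
v² = 2a·d ⇒ a = v²/(2d) = 4.0234² / (2 × 2.000) = 16.188 / 4.000 = 4.0470 m/s².

Required deceleration ≈ 4.05 m/s²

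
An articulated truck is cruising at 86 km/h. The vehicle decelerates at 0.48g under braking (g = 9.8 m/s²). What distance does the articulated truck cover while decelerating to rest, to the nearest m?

86 km/h ÷ 3.6 = 23.8889 m/s.
a = 0.48 × 9.8 = 4.704 m/s².
Braking distance = v²/(2a) = 23.8889² / (2 × 4.704) = 570.680 / 9.408 = 60.659 m.

Braking distance ≈ 61 m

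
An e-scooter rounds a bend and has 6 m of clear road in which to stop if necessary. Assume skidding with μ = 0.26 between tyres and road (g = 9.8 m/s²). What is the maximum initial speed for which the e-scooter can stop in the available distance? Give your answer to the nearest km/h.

a = μg = 0.26 × 9.8 = 2.548 m/s².
v²/(2a) = d ⇒ v = √(2 × 2.548 × 6) = √30.58 = 5.5299 m/s.
5.5299 m/s × 3.6 = 19.908 km/h.

Maximum speed ≈ 20 km/h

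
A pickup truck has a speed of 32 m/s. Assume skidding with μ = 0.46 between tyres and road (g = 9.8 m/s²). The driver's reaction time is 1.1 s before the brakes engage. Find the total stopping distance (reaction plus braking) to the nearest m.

Total stopping distance ≈ 149 m

a = μg = 0.46 × 9.8 = 4.508 m/s².
Reaction distance = v·t_r = 32.0000 × 1.1 = 35.200 m.
Braking distance = v²/(2a) = 32.0000² / (2 × 4.508) = 1024.000 / 9.016 = 113.576 m.
Total = 35.200 + 113.576 = 148.776 m.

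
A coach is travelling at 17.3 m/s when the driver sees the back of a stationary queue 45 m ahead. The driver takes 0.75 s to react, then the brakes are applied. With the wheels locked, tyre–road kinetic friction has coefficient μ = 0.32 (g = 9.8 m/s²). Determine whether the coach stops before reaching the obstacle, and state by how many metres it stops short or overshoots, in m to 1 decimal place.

a = μg = 0.32 × 9.8 = 3.136 m/s².
Reaction distance = 17.3000 × 0.75 = 12.975 m.
Braking distance = v²/(2a) = 299.290 / 6.272 = 47.718 m.
Total stopping distance = 12.975 + 47.718 = 60.693 m, vs 45 m available — it cannot stop in time and overshoots by 60.693 − 45 = 15.693 m.

No — it overshoots by 15.7 m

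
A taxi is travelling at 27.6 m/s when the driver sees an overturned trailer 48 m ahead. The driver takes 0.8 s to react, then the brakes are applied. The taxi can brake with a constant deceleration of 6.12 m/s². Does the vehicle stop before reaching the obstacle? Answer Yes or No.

Reaction distance = 27.6000 × 0.8 = 22.080 m.
Braking distance = v²/(2a) = 761.760 / 12.240 = 62.235 m.
Total stopping distance = 22.080 + 62.235 = 84.315 m, vs 48 m available — it cannot stop in time and overshoots by 84.315 − 48 = 36.315 m.

No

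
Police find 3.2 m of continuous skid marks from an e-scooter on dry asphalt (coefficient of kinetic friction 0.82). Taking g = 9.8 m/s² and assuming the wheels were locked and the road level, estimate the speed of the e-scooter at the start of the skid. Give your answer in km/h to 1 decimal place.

Deceleration a = μg = 0.82 × 9.8 = 8.036 m/s².
v = √(2a·d) = √(2 × 8.036 × 3.2) = √51.430 = 7.1715 m/s.
= 7.1715 × 3.6 = 25.817 km/h.

Initial speed ≈ 25.8 km/h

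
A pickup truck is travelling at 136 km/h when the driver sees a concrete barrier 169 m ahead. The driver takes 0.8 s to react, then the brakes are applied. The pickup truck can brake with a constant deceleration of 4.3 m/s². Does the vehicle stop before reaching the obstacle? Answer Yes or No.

No

136 km/h ÷ 3.6 = 37.7778 m/s.
Reaction distance = 37.7778 × 0.8 = 30.222 m.
Braking distance = v²/(2a) = 1427.162 / 8.600 = 165.949 m.
Total stopping distance = 30.222 + 165.949 = 196.171 m, vs 169 m available — it cannot stop in time and overshoots by 196.171 − 169 = 27.171 m.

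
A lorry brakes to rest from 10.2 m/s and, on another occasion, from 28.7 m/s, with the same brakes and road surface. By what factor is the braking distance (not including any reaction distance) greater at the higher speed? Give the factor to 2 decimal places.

Braking distance d = v²/(2a), so with a fixed, d ∝ v².
Factor = (28.7/10.2)² = 2.8137² = 7.9169.

Factor ≈ 7.92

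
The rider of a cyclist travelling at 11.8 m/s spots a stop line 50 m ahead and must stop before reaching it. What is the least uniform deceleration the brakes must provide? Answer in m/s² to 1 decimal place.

v² = 2a·d ⇒ a = v²/(2d) = 11.8000² / (2 × 50.000) = 139.240 / 100.000 = 1.3924 m/s².

Required deceleration ≈ 1.4 m/s²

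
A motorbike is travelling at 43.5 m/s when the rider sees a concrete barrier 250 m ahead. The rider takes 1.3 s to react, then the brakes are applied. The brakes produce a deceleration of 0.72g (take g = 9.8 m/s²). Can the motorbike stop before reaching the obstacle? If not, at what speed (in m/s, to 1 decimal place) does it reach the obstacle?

Yes — it stops about 59.4 m short of the obstacle, so it never reaches it

a = 0.72 × 9.8 = 7.056 m/s².
Reaction distance = 43.5000 × 1.3 = 56.550 m.
Braking distance = v²/(2a) = 1892.250 / 14.112 = 134.088 m.
Total stopping distance = 56.550 + 134.088 = 190.638 m, vs 250 m available — it stops with 250 − 190.638 = 59.362 m to spare.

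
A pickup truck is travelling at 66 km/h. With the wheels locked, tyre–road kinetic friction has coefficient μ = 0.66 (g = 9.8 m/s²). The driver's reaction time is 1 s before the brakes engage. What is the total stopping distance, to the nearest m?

Total stopping distance ≈ 44 m

66 km/h ÷ 3.6 = 18.3333 m/s.
a = μg = 0.66 × 9.8 = 6.468 m/s².
Reaction distance = v·t_r = 18.3333 × 1 = 18.333 m.
Braking distance = v²/(2a) = 18.3333² / (2 × 6.468) = 336.110 / 12.936 = 25.983 m.
Total = 18.333 + 25.983 = 44.316 m.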